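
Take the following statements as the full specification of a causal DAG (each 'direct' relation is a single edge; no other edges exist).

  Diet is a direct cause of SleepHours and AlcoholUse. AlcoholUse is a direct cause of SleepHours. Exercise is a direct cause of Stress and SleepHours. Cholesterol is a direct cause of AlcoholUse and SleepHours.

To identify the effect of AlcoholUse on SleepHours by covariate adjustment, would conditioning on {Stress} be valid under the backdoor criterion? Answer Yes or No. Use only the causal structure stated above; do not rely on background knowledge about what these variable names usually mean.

Backdoor paths from AlcoholUse to SleepHours (paths whose first edge points into AlcoholUse):
  P1: AlcoholUse <- Diet -> SleepHours
  P2: AlcoholUse <- Cholesterol -> SleepHours
Condition 1 (no descendant of AlcoholUse in the set): holds — descendants of AlcoholUse are {SleepHours}; none are in {Stress}.
Condition 2 (every backdoor path blocked by {Stress}):
  P1: open — no interior node is in the conditioning set.
  P2: open — no interior node is in the conditioning set.
{Stress} does not satisfy the backdoor criterion.

No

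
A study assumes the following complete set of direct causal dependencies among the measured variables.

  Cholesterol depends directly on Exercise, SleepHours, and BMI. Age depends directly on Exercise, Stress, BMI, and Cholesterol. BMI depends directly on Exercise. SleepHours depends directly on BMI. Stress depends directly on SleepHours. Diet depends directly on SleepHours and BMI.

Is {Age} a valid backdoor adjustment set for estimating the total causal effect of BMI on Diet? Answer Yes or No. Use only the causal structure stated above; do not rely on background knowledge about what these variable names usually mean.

Backdoor paths from BMI to Diet (paths whose first edge points into BMI):
  P1: BMI <- Exercise -> Cholesterol <- SleepHours -> Diet
  P2: BMI <- Exercise -> Cholesterol -> Age <- Stress <- SleepHours -> Diet
  P3: BMI <- Exercise -> Age <- Stress <- SleepHours -> Diet
  P4: BMI <- Exercise -> Age <- Cholesterol <- SleepHours -> Diet
Condition 1 (no descendant of BMI in the set): FAILS — Age is a descendant of BMI.
Condition 2 (every backdoor path blocked by {Age}):
  P1: open — collider(s) Cholesterol are conditioned on (or have a conditioned descendant) and no non-collider on the path is in the set.
  P2: open — collider(s) Age are conditioned on (or have a conditioned descendant) and no non-collider on the path is in the set.
  P3: open — collider(s) Age are conditioned on (or have a conditioned descendant) and no non-collider on the path is in the set.
  P4: open — collider(s) Age are conditioned on (or have a conditioned descendant) and no non-collider on the path is in the set.
{Age} does not satisfy the backdoor criterion.

No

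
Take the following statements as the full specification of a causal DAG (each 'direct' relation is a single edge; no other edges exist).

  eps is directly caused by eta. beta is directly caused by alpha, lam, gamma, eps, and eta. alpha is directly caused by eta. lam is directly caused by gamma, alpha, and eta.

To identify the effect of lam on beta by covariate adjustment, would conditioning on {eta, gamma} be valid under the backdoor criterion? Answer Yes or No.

No

Backdoor paths from lam to beta (paths whose first edge points into lam):
  P1: lam <- eta -> alpha -> beta
  P2: lam <- eta -> eps -> beta
  P3: lam <- eta -> beta
  P4: lam <- alpha <- eta -> eps -> beta
  P5: lam <- alpha <- eta -> beta
  P6: lam <- alpha -> beta
  P7: lam <- gamma -> beta
Condition 1 (no descendant of lam in the set): holds — descendants of lam are {beta}; none are in {eta, gamma}.
Condition 2 (every backdoor path blocked by {eta, gamma}):
  P1: blocked at fork node eta ∈ conditioning set.
  P2: blocked at fork node eta ∈ conditioning set.
  P3: blocked at fork node eta ∈ conditioning set.
  P4: blocked at fork node eta ∈ conditioning set.
  P5: blocked at fork node eta ∈ conditioning set.
  P6: open — no interior node is in the conditioning set.
  P7: blocked at fork node gamma ∈ conditioning set.
{eta, gamma} does not satisfy the backdoor criterion.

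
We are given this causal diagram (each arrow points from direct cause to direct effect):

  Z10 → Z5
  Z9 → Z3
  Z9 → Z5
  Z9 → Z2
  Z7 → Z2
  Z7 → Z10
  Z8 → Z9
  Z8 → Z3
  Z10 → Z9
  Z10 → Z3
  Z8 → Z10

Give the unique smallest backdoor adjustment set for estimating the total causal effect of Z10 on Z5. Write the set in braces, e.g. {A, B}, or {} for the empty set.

Variables eligible for adjustment (non-descendants of Z10, excluding Z10 and Z5): {Z7, Z8}.
Backdoor paths from Z10 to Z5:
  P1: Z10 <- Z8 -> Z9 -> Z5
  P2: Z10 <- Z8 -> Z3 <- Z9 -> Z5
  P3: Z10 <- Z7 -> Z2 <- Z9 -> Z5
The empty set is not sufficient: P1 (Z10 <- Z8 -> Z9 -> Z5) has no collider blocking it and no conditioned non-collider, so it is open.
Try {Z8}:
  P1: blocked at fork node Z8 ∈ conditioning set.
  P2: blocked at fork node Z8 ∈ conditioning set.
  P3: blocked at collider Z2 (neither it nor any descendant is in the conditioning set).
{Z8} contains no descendant of Z10 and blocks every backdoor path.
No other singleton works — e.g. {Z7} leaves P1 open — so {Z8} is the unique smallest valid adjustment set.

{Z8}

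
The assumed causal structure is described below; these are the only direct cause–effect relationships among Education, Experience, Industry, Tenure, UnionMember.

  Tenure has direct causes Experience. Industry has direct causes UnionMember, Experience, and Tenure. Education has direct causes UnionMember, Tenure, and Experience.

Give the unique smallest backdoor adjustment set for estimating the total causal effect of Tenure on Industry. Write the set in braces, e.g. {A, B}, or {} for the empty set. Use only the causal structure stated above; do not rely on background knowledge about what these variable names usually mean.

{Experience}

Variables eligible for adjustment (non-descendants of Tenure, excluding Tenure and Industry): {Experience, UnionMember}.
Backdoor paths from Tenure to Industry:
  P1: Tenure <- Experience -> Education <- UnionMember -> Industry
  P2: Tenure <- Experience -> Industry
The empty set is not sufficient: P2 (Tenure <- Experience -> Industry) has no collider blocking it and no conditioned non-collider, so it is open.
Try {Experience}:
  P1: blocked at fork node Experience ∈ conditioning set.
  P2: blocked at fork node Experience ∈ conditioning set.
{Experience} contains no descendant of Tenure and blocks every backdoor path.
No other singleton works — e.g. {UnionMember} leaves P2 open — so {Experience} is the unique smallest valid adjustment set.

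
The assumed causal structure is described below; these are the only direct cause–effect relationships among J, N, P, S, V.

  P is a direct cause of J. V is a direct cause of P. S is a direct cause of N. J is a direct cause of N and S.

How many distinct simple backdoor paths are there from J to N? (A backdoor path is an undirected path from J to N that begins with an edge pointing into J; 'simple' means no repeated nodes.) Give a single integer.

0

A backdoor path from J to N is any simple undirected path whose first edge points into J (i.e. leaves J via a parent).
Parents of J: {P}.
No simple path from any parent of J reaches N without revisiting J, so there are no backdoor paths.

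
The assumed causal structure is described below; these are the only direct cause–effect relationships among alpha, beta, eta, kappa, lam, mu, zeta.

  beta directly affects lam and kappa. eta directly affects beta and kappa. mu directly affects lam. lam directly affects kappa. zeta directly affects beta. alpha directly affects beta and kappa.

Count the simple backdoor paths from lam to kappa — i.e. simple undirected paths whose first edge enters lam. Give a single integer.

3

A backdoor path from lam to kappa is any simple undirected path whose first edge points into lam (i.e. leaves lam via a parent).
Parents of lam: {beta, mu}.
Enumerating:
  P1: lam <- beta <- eta -> kappa
  P2: lam <- beta <- alpha -> kappa
  P3: lam <- beta -> kappa
That exhausts the simple backdoor paths. Count: 3.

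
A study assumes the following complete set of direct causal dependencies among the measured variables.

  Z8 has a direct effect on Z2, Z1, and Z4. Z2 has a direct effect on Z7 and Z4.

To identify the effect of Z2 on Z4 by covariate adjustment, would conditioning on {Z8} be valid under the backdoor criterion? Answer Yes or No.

Yes

Backdoor paths from Z2 to Z4 (paths whose first edge points into Z2):
  P1: Z2 <- Z8 -> Z4
Condition 1 (no descendant of Z2 in the set): holds — descendants of Z2 are {Z4, Z7}; none are in {Z8}.
Condition 2 (every backdoor path blocked by {Z8}):
  P1: blocked at fork node Z8 ∈ conditioning set.
{Z8} satisfies the backdoor criterion.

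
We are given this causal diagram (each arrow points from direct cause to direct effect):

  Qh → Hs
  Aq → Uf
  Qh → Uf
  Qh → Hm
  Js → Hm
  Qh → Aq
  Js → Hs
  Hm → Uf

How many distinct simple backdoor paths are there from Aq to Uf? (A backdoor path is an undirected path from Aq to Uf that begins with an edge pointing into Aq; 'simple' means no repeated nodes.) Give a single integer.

3

A backdoor path from Aq to Uf is any simple undirected path whose first edge points into Aq (i.e. leaves Aq via a parent).
Parents of Aq: {Qh}.
Enumerating:
  P1: Aq <- Qh -> Hs <- Js -> Hm -> Uf
  P2: Aq <- Qh -> Hm -> Uf
  P3: Aq <- Qh -> Uf
That exhausts the simple backdoor paths. Count: 3.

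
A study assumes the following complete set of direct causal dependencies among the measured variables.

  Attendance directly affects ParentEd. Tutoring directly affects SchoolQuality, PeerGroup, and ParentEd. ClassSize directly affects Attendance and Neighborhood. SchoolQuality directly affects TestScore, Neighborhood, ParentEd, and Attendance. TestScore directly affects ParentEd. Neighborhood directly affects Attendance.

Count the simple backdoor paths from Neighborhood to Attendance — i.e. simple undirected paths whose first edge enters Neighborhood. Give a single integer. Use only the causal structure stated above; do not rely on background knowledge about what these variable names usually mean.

A backdoor path from Neighborhood to Attendance is any simple undirected path whose first edge points into Neighborhood (i.e. leaves Neighborhood via a parent).
Parents of Neighborhood: {ClassSize, SchoolQuality}.
Enumerating:
  P1: Neighborhood <- ClassSize -> Attendance
  P2: Neighborhood <- SchoolQuality <- Tutoring -> ParentEd <- Attendance
  P3: Neighborhood <- SchoolQuality -> TestScore -> ParentEd <- Attendance
  P4: Neighborhood <- SchoolQuality -> Attendance
  P5: Neighborhood <- SchoolQuality -> ParentEd <- Attendance
That exhausts the simple backdoor paths. Count: 5.

5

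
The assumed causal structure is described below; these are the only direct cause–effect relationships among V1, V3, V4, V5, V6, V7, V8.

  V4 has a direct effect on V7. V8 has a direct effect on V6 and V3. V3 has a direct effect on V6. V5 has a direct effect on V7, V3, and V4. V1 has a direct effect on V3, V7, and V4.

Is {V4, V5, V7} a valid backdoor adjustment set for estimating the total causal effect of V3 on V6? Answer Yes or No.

No

Backdoor paths from V3 to V6 (paths whose first edge points into V3):
  P1: V3 <- V8 -> V6
Condition 1 (no descendant of V3 in the set): holds — descendants of V3 are {V6}; none are in {V4, V5, V7}.
Condition 2 (every backdoor path blocked by {V4, V5, V7}):
  P1: open — no interior node is in the conditioning set.
{V4, V5, V7} does not satisfy the backdoor criterion.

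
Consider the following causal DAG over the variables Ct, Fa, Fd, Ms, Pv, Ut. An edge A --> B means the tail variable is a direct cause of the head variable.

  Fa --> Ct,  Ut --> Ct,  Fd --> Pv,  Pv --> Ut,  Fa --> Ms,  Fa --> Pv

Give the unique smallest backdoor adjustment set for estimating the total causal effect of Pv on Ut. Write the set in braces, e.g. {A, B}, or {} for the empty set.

{}

Variables eligible for adjustment (non-descendants of Pv, excluding Pv and Ut): {Fa, Fd, Ms}.
Backdoor paths from Pv to Ut:
  P1: Pv <- Fa -> Ct <- Ut
Each backdoor path contains an unconditioned collider, so every path is already blocked with the empty conditioning set:
  P1: blocked at collider Ct (neither it nor any descendant is in the conditioning set).
The empty set is therefore the unique smallest valid set.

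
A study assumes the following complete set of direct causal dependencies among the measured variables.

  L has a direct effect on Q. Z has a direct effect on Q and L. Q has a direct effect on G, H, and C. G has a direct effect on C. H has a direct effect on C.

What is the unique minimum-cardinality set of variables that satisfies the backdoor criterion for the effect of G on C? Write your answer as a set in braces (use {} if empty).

{Q}

Variables eligible for adjustment (non-descendants of G, excluding G and C): {H, L, Q, Z}.
Backdoor paths from G to C:
  P1: G <- Q -> H -> C
  P2: G <- Q -> C
The empty set is not sufficient: P1 (G <- Q -> H -> C) has no collider blocking it and no conditioned non-collider, so it is open.
Try {Q}:
  P1: blocked at fork node Q ∈ conditioning set.
  P2: blocked at fork node Q ∈ conditioning set.
{Q} contains no descendant of G and blocks every backdoor path.
No other singleton works — e.g. {Z} leaves P1 open — so {Q} is the unique smallest valid adjustment set.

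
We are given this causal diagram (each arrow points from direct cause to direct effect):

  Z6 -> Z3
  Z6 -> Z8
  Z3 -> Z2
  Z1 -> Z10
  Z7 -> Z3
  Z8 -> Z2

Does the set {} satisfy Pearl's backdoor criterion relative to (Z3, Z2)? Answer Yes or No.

No

Backdoor paths from Z3 to Z2 (paths whose first edge points into Z3):
  P1: Z3 <- Z6 -> Z8 -> Z2
Condition 1 (no descendant of Z3 in the set): holds — descendants of Z3 are {Z2}; none are in {}.
Condition 2 (every backdoor path blocked by {}):
  P1: open — no interior node is in the conditioning set.
{} does not satisfy the backdoor criterion.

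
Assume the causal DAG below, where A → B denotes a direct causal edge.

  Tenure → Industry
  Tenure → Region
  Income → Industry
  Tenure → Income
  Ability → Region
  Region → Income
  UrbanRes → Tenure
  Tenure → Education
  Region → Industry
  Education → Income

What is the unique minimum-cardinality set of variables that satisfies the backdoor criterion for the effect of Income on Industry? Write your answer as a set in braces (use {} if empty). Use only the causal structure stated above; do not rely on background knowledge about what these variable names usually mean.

{Region, Tenure}

Variables eligible for adjustment (non-descendants of Income, excluding Income and Industry): {Ability, Education, Region, Tenure, UrbanRes}.
Backdoor paths from Income to Industry:
  P1: Income <- Tenure -> Region -> Industry
  P2: Income <- Tenure -> Industry
  P3: Income <- Region <- Tenure -> Industry
  P4: Income <- Region -> Industry
  P5: Income <- Education <- Tenure -> Region -> Industry
  P6: Income <- Education <- Tenure -> Industry
The empty set is not sufficient: P1 (Income <- Tenure -> Region -> Industry) has no collider blocking it and no conditioned non-collider, so it is open.
Try {Region, Tenure}:
  P1: blocked at fork node Tenure ∈ conditioning set.
  P2: blocked at fork node Tenure ∈ conditioning set.
  P3: blocked at chain node Region ∈ conditioning set.
  P4: blocked at fork node Region ∈ conditioning set.
  P5: blocked at fork node Tenure ∈ conditioning set.
  P6: blocked at fork node Tenure ∈ conditioning set.
{Region, Tenure} contains no descendant of Income and blocks every backdoor path.
Every element of {Region, Tenure} is needed (dropping Region leaves P4 open; dropping Tenure leaves P2 open), so no proper subset is valid.
Among all size-2 subsets of the eligible variables, only {Region, Tenure} blocks every backdoor path, so it is the unique smallest valid adjustment set.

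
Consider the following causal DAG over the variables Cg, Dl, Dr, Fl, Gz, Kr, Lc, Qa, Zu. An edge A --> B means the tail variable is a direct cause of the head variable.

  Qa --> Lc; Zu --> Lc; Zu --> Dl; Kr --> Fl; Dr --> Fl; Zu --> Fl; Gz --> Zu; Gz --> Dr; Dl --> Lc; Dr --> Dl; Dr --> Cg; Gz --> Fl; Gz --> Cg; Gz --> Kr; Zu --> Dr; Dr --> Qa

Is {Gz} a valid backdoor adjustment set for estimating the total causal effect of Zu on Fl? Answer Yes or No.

Backdoor paths from Zu to Fl (paths whose first edge points into Zu):
  P1: Zu <- Gz -> Kr -> Fl
  P2: Zu <- Gz -> Dr -> Fl
  P3: Zu <- Gz -> Cg <- Dr -> Fl
  P4: Zu <- Gz -> Fl
Condition 1 (no descendant of Zu in the set): holds — descendants of Zu are {Cg, Dl, Dr, Fl, Lc, Qa}; none are in {Gz}.
Condition 2 (every backdoor path blocked by {Gz}):
  P1: blocked at fork node Gz ∈ conditioning set.
  P2: blocked at fork node Gz ∈ conditioning set.
  P3: blocked at fork node Gz ∈ conditioning set.
  P4: blocked at fork node Gz ∈ conditioning set.
{Gz} satisfies the backdoor criterion.

Yes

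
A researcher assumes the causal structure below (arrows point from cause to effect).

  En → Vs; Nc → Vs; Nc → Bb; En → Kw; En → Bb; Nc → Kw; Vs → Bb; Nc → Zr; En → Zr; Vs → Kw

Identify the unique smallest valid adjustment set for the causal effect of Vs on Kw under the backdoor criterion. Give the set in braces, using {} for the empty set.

{En, Nc}

Variables eligible for adjustment (non-descendants of Vs, excluding Vs and Kw): {En, Nc, Zr}.
Backdoor paths from Vs to Kw:
  P1: Vs <- Nc -> Zr <- En -> Kw
  P2: Vs <- Nc -> Bb <- En -> Kw
  P3: Vs <- Nc -> Kw
  P4: Vs <- En -> Zr <- Nc -> Kw
  P5: Vs <- En -> Bb <- Nc -> Kw
  P6: Vs <- En -> Kw
The empty set is not sufficient: P3 (Vs <- Nc -> Kw) has no collider blocking it and no conditioned non-collider, so it is open.
Try {En, Nc}:
  P1: blocked at fork node Nc ∈ conditioning set.
  P2: blocked at fork node Nc ∈ conditioning set.
  P3: blocked at fork node Nc ∈ conditioning set.
  P4: blocked at fork node En ∈ conditioning set.
  P5: blocked at fork node En ∈ conditioning set.
  P6: blocked at fork node En ∈ conditioning set.
{En, Nc} contains no descendant of Vs and blocks every backdoor path.
Every element of {En, Nc} is needed (dropping En leaves P6 open; dropping Nc leaves P3 open), so no proper subset is valid.
Among all size-2 subsets of the eligible variables, only {En, Nc} blocks every backdoor path, so it is the unique smallest valid adjustment set.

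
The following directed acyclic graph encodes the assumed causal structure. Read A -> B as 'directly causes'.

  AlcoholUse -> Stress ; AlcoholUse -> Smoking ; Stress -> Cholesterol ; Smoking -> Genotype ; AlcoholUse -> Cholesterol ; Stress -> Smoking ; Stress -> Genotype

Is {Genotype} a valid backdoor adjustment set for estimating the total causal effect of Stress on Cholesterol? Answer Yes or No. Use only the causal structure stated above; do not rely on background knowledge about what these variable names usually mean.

Backdoor paths from Stress to Cholesterol (paths whose first edge points into Stress):
  P1: Stress <- AlcoholUse -> Cholesterol
Condition 1 (no descendant of Stress in the set): FAILS — Genotype is a descendant of Stress.
Condition 2 (every backdoor path blocked by {Genotype}):
  P1: open — no interior node is in the conditioning set.
{Genotype} does not satisfy the backdoor criterion.

No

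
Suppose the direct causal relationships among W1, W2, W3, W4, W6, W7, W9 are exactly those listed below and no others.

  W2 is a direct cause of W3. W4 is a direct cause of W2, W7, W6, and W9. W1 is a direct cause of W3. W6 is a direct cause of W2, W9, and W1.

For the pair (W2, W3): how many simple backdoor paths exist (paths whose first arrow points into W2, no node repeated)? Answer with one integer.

3

A backdoor path from W2 to W3 is any simple undirected path whose first edge points into W2 (i.e. leaves W2 via a parent).
Parents of W2: {W4, W6}.
Enumerating:
  P1: W2 <- W4 -> W6 -> W1 -> W3
  P2: W2 <- W4 -> W9 <- W6 -> W1 -> W3
  P3: W2 <- W6 -> W1 -> W3
That exhausts the simple backdoor paths. Count: 3.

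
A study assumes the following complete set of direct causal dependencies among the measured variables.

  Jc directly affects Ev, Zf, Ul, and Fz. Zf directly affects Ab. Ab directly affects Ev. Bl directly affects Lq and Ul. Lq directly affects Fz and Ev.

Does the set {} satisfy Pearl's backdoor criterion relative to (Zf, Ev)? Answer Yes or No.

Backdoor paths from Zf to Ev (paths whose first edge points into Zf):
  P1: Zf <- Jc -> Ul <- Bl -> Lq -> Ev
  P2: Zf <- Jc -> Ev
  P3: Zf <- Jc -> Fz <- Lq -> Ev
Condition 1 (no descendant of Zf in the set): holds — descendants of Zf are {Ab, Ev}; none are in {}.
Condition 2 (every backdoor path blocked by {}):
  P1: blocked at collider Ul (neither it nor any descendant is in the conditioning set).
  P2: open — no interior node is in the conditioning set.
  P3: blocked at collider Fz (neither it nor any descendant is in the conditioning set).
{} does not satisfy the backdoor criterion.

No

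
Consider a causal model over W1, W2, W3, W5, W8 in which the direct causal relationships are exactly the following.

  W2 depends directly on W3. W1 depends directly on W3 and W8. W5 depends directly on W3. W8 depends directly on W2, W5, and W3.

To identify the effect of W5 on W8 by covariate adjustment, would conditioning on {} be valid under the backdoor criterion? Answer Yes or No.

Backdoor paths from W5 to W8 (paths whose first edge points into W5):
  P1: W5 <- W3 -> W2 -> W8
  P2: W5 <- W3 -> W8
  P3: W5 <- W3 -> W1 <- W8
Condition 1 (no descendant of W5 in the set): holds — descendants of W5 are {W1, W8}; none are in {}.
Condition 2 (every backdoor path blocked by {}):
  P1: open — no interior node is in the conditioning set.
  P2: open — no interior node is in the conditioning set.
  P3: blocked at collider W1 (neither it nor any descendant is in the conditioning set).
{} does not satisfy the backdoor criterion.

No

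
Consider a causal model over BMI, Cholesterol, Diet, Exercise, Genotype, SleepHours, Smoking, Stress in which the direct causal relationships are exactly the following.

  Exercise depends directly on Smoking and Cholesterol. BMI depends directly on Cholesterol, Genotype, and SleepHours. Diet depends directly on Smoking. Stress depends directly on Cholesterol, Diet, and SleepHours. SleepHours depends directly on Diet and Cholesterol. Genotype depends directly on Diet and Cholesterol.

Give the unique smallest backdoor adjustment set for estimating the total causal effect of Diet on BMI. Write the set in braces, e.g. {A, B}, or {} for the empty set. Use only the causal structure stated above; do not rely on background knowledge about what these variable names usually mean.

{}

Variables eligible for adjustment (non-descendants of Diet, excluding Diet and BMI): {Cholesterol, Exercise, Smoking}.
Backdoor paths from Diet to BMI:
  P1: Diet <- Smoking -> Exercise <- Cholesterol -> Genotype -> BMI
  P2: Diet <- Smoking -> Exercise <- Cholesterol -> SleepHours -> BMI
  P3: Diet <- Smoking -> Exercise <- Cholesterol -> BMI
  P4: Diet <- Smoking -> Exercise <- Cholesterol -> Stress <- SleepHours -> BMI
Each backdoor path contains an unconditioned collider, so every path is already blocked with the empty conditioning set:
  P1: blocked at collider Exercise (neither it nor any descendant is in the conditioning set).
  P2: blocked at collider Exercise (neither it nor any descendant is in the conditioning set).
  P3: blocked at collider Exercise (neither it nor any descendant is in the conditioning set).
  P4: blocked at collider Exercise (neither it nor any descendant is in the conditioning set).
The empty set is therefore the unique smallest valid set.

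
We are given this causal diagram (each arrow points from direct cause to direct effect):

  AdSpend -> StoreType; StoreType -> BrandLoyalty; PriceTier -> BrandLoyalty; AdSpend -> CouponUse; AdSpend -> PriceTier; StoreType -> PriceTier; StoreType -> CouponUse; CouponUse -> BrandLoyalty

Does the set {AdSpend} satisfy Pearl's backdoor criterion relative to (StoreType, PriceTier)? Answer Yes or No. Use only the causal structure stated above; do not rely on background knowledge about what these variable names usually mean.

Yes

Backdoor paths from StoreType to PriceTier (paths whose first edge points into StoreType):
  P1: StoreType <- AdSpend -> CouponUse -> BrandLoyalty <- PriceTier
  P2: StoreType <- AdSpend -> PriceTier
Condition 1 (no descendant of StoreType in the set): holds — descendants of StoreType are {BrandLoyalty, CouponUse, PriceTier}; none are in {AdSpend}.
Condition 2 (every backdoor path blocked by {AdSpend}):
  P1: blocked at fork node AdSpend ∈ conditioning set.
  P2: blocked at fork node AdSpend ∈ conditioning set.
{AdSpend} satisfies the backdoor criterion.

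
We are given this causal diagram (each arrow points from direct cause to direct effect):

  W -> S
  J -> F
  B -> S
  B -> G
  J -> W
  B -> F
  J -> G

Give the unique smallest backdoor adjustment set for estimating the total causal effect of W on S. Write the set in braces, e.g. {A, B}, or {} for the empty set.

Variables eligible for adjustment (non-descendants of W, excluding W and S): {B, F, G, J}.
Backdoor paths from W to S:
  P1: W <- J -> F <- B -> S
  P2: W <- J -> G <- B -> S
Each backdoor path contains an unconditioned collider, so every path is already blocked with the empty conditioning set:
  P1: blocked at collider F (neither it nor any descendant is in the conditioning set).
  P2: blocked at collider G (neither it nor any descendant is in the conditioning set).
The empty set is therefore the unique smallest valid set.

{}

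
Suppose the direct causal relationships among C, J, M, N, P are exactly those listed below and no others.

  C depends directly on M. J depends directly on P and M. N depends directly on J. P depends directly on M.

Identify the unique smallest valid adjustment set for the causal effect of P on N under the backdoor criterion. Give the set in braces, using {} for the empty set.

{M}

Variables eligible for adjustment (non-descendants of P, excluding P and N): {C, M}.
Backdoor paths from P to N:
  P1: P <- M -> J -> N
The empty set is not sufficient: P1 (P <- M -> J -> N) has no collider blocking it and no conditioned non-collider, so it is open.
Try {M}:
  P1: blocked at fork node M ∈ conditioning set.
{M} contains no descendant of P and blocks every backdoor path.
No other singleton works — e.g. {C} leaves P1 open — so {M} is the unique smallest valid adjustment set.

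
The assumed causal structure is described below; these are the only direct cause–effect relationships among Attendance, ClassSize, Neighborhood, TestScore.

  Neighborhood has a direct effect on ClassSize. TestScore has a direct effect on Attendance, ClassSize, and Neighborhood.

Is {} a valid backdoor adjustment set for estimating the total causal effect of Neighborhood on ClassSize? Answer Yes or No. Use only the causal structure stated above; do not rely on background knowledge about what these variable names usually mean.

Backdoor paths from Neighborhood to ClassSize (paths whose first edge points into Neighborhood):
  P1: Neighborhood <- TestScore -> ClassSize
Condition 1 (no descendant of Neighborhood in the set): holds — descendants of Neighborhood are {ClassSize}; none are in {}.
Condition 2 (every backdoor path blocked by {}):
  P1: open — no interior node is in the conditioning set.
{} does not satisfy the backdoor criterion.

No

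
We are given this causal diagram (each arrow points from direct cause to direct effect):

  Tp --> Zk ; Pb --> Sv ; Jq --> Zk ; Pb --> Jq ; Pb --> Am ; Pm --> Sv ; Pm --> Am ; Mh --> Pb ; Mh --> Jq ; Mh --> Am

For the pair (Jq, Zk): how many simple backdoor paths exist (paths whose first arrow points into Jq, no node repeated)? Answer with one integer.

0

A backdoor path from Jq to Zk is any simple undirected path whose first edge points into Jq (i.e. leaves Jq via a parent).
Parents of Jq: {Mh, Pb}.
No simple path from any parent of Jq reaches Zk without revisiting Jq, so there are no backdoor paths.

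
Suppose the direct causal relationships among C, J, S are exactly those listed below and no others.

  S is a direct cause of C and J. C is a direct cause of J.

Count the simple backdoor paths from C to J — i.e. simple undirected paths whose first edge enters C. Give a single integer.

A backdoor path from C to J is any simple undirected path whose first edge points into C (i.e. leaves C via a parent).
Parents of C: {S}.
Enumerating:
  P1: C <- S -> J
That exhausts the simple backdoor paths. Count: 1.

1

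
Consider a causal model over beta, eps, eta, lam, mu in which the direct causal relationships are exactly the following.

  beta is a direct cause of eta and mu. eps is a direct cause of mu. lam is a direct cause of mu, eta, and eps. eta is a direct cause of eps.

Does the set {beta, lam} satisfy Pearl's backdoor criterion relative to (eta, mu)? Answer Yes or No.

Yes

Backdoor paths from eta to mu (paths whose first edge points into eta):
  P1: eta <- lam -> eps -> mu
  P2: eta <- lam -> mu
  P3: eta <- beta -> mu
Condition 1 (no descendant of eta in the set): holds — descendants of eta are {eps, mu}; none are in {beta, lam}.
Condition 2 (every backdoor path blocked by {beta, lam}):
  P1: blocked at fork node lam ∈ conditioning set.
  P2: blocked at fork node lam ∈ conditioning set.
  P3: blocked at fork node beta ∈ conditioning set.
{beta, lam} satisfies the backdoor criterion.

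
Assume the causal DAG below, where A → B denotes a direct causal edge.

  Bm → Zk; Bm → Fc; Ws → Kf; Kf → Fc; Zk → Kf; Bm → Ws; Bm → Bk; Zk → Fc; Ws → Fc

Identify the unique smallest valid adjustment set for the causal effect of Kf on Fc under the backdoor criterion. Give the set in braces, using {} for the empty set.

{Ws, Zk}

Variables eligible for adjustment (non-descendants of Kf, excluding Kf and Fc): {Bk, Bm, Ws, Zk}.
Backdoor paths from Kf to Fc:
  P1: Kf <- Zk <- Bm -> Ws -> Fc
  P2: Kf <- Zk <- Bm -> Fc
  P3: Kf <- Zk -> Fc
  P4: Kf <- Ws <- Bm -> Zk -> Fc
  P5: Kf <- Ws <- Bm -> Fc
  P6: Kf <- Ws -> Fc
The empty set is not sufficient: P1 (Kf <- Zk <- Bm -> Ws -> Fc) has no collider blocking it and no conditioned non-collider, so it is open.
Try {Ws, Zk}:
  P1: blocked at chain node Zk ∈ conditioning set.
  P2: blocked at chain node Zk ∈ conditioning set.
  P3: blocked at fork node Zk ∈ conditioning set.
  P4: blocked at chain node Ws ∈ conditioning set.
  P5: blocked at chain node Ws ∈ conditioning set.
  P6: blocked at fork node Ws ∈ conditioning set.
{Ws, Zk} contains no descendant of Kf and blocks every backdoor path.
Every element of {Ws, Zk} is needed (dropping Ws leaves P5 open; dropping Zk leaves P2 open), so no proper subset is valid.
Among all size-2 subsets of the eligible variables, only {Ws, Zk} blocks every backdoor path, so it is the unique smallest valid adjustment set.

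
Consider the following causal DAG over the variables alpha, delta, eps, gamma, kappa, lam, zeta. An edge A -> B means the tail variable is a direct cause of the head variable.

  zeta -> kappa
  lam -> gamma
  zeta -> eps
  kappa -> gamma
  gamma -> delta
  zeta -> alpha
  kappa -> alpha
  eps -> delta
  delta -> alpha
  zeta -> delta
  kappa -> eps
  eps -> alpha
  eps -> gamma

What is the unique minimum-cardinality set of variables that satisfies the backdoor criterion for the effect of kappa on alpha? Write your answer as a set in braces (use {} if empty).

{zeta}

Variables eligible for adjustment (non-descendants of kappa, excluding kappa and alpha): {lam, zeta}.
Backdoor paths from kappa to alpha:
  P1: kappa <- zeta -> eps -> gamma -> delta -> alpha
  P2: kappa <- zeta -> eps -> delta -> alpha
  P3: kappa <- zeta -> eps -> alpha
  P4: kappa <- zeta -> delta <- eps -> alpha
  P5: kappa <- zeta -> delta <- gamma <- eps -> alpha
  P6: kappa <- zeta -> delta -> alpha
  P7: kappa <- zeta -> alpha
The empty set is not sufficient: P1 (kappa <- zeta -> eps -> gamma -> delta -> alpha) has no collider blocking it and no conditioned non-collider, so it is open.
Try {zeta}:
  P1: blocked at fork node zeta ∈ conditioning set.
  P2: blocked at fork node zeta ∈ conditioning set.
  P3: blocked at fork node zeta ∈ conditioning set.
  P4: blocked at fork node zeta ∈ conditioning set.
  P5: blocked at fork node zeta ∈ conditioning set.
  P6: blocked at fork node zeta ∈ conditioning set.
  P7: blocked at fork node zeta ∈ conditioning set.
{zeta} contains no descendant of kappa and blocks every backdoor path.
No other singleton works — e.g. {lam} leaves P1 open — so {zeta} is the unique smallest valid adjustment set.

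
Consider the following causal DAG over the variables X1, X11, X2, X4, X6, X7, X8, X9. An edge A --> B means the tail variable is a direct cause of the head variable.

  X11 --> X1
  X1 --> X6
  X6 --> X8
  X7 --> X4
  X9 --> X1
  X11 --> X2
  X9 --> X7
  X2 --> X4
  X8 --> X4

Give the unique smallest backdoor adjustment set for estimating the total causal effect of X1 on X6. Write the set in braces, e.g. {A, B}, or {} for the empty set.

{}

Variables eligible for adjustment (non-descendants of X1, excluding X1 and X6): {X11, X2, X7, X9}.
Backdoor paths from X1 to X6:
  P1: X1 <- X9 -> X7 -> X4 <- X8 <- X6
  P2: X1 <- X11 -> X2 -> X4 <- X8 <- X6
Each backdoor path contains an unconditioned collider, so every path is already blocked with the empty conditioning set:
  P1: blocked at collider X4 (neither it nor any descendant is in the conditioning set).
  P2: blocked at collider X4 (neither it nor any descendant is in the conditioning set).
The empty set is therefore the unique smallest valid set.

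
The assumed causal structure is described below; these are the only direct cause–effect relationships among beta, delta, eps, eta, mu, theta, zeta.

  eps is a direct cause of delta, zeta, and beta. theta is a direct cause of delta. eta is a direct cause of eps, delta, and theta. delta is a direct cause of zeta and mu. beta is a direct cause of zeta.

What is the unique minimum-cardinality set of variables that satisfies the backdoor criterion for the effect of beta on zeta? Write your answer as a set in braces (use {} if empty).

{eps}

Variables eligible for adjustment (non-descendants of beta, excluding beta and zeta): {delta, eps, eta, mu, theta}.
Backdoor paths from beta to zeta:
  P1: beta <- eps <- eta -> theta -> delta -> zeta
  P2: beta <- eps <- eta -> delta -> zeta
  P3: beta <- eps -> delta -> zeta
  P4: beta <- eps -> zeta
The empty set is not sufficient: P1 (beta <- eps <- eta -> theta -> delta -> zeta) has no collider blocking it and no conditioned non-collider, so it is open.
Try {eps}:
  P1: blocked at chain node eps ∈ conditioning set.
  P2: blocked at chain node eps ∈ conditioning set.
  P3: blocked at fork node eps ∈ conditioning set.
  P4: blocked at fork node eps ∈ conditioning set.
{eps} contains no descendant of beta and blocks every backdoor path.
No other singleton works — e.g. {eta} leaves P3 open — so {eps} is the unique smallest valid adjustment set.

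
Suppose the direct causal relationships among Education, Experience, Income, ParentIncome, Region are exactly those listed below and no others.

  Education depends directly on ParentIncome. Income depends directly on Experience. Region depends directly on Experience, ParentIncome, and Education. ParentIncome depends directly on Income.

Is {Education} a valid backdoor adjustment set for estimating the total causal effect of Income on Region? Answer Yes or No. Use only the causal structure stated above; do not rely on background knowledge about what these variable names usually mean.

No

Backdoor paths from Income to Region (paths whose first edge points into Income):
  P1: Income <- Experience -> Region
Condition 1 (no descendant of Income in the set): FAILS — Education is a descendant of Income.
Condition 2 (every backdoor path blocked by {Education}):
  P1: open — no interior node is in the conditioning set.
{Education} does not satisfy the backdoor criterion.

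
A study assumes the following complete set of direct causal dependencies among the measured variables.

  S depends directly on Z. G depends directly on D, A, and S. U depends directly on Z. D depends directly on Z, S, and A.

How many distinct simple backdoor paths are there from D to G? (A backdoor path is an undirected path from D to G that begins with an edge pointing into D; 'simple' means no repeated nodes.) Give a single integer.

3

A backdoor path from D to G is any simple undirected path whose first edge points into D (i.e. leaves D via a parent).
Parents of D: {A, S, Z}.
Enumerating:
  P1: D <- A -> G
  P2: D <- Z -> S -> G
  P3: D <- S -> G
That exhausts the simple backdoor paths. Count: 3.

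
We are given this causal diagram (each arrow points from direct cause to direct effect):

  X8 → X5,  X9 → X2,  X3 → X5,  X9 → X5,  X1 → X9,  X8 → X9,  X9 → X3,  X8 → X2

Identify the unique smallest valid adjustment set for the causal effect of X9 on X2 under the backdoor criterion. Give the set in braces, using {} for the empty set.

Variables eligible for adjustment (non-descendants of X9, excluding X9 and X2): {X1, X8}.
Backdoor paths from X9 to X2:
  P1: X9 <- X8 -> X2
The empty set is not sufficient: P1 (X9 <- X8 -> X2) has no collider blocking it and no conditioned non-collider, so it is open.
Try {X8}:
  P1: blocked at fork node X8 ∈ conditioning set.
{X8} contains no descendant of X9 and blocks every backdoor path.
No other singleton works — e.g. {X1} leaves P1 open — so {X8} is the unique smallest valid adjustment set.

{X8}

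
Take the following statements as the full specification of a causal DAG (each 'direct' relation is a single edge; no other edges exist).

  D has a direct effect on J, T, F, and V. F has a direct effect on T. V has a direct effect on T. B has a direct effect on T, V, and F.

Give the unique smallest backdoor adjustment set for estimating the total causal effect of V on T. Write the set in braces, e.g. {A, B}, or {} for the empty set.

{B, D}

Variables eligible for adjustment (non-descendants of V, excluding V and T): {B, D, F, J}.
Backdoor paths from V to T:
  P1: V <- B -> F <- D -> T
  P2: V <- B -> F -> T
  P3: V <- B -> T
  P4: V <- D -> F <- B -> T
  P5: V <- D -> F -> T
  P6: V <- D -> T
The empty set is not sufficient: P2 (V <- B -> F -> T) has no collider blocking it and no conditioned non-collider, so it is open.
Try {B, D}:
  P1: blocked at fork node B ∈ conditioning set.
  P2: blocked at fork node B ∈ conditioning set.
  P3: blocked at fork node B ∈ conditioning set.
  P4: blocked at fork node D ∈ conditioning set.
  P5: blocked at fork node D ∈ conditioning set.
  P6: blocked at fork node D ∈ conditioning set.
{B, D} contains no descendant of V and blocks every backdoor path.
Every element of {B, D} is needed (dropping B leaves P2 open; dropping D leaves P5 open), so no proper subset is valid.
Among all size-2 subsets of the eligible variables, only {B, D} blocks every backdoor path, so it is the unique smallest valid adjustment set.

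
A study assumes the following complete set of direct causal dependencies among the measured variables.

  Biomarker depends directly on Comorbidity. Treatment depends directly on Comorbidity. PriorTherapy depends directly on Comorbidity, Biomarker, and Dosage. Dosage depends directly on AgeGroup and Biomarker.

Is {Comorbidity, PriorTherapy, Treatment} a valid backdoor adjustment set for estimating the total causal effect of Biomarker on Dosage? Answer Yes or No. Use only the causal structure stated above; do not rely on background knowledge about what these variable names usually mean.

No

Backdoor paths from Biomarker to Dosage (paths whose first edge points into Biomarker):
  P1: Biomarker <- Comorbidity -> PriorTherapy <- Dosage
Condition 1 (no descendant of Biomarker in the set): FAILS — PriorTherapy is a descendant of Biomarker.
Condition 2 (every backdoor path blocked by {Comorbidity, PriorTherapy, Treatment}):
  P1: blocked at fork node Comorbidity ∈ conditioning set.
{Comorbidity, PriorTherapy, Treatment} does not satisfy the backdoor criterion.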